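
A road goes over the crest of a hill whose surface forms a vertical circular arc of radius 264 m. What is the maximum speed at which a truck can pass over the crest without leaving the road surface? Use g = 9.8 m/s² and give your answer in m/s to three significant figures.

50.9 m/s

At the crest the centre of the circle is below the truck, so the net downward (centripetal) force is mg − N = mv²/r.
The truck leaves the road when N → 0, giving v_max = √(g r) = √(9.8 × 264) = 50.86 m/s.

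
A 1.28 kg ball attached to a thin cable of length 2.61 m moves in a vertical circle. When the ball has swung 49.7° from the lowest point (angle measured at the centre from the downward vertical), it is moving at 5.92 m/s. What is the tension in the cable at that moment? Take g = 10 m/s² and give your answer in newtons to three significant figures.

Take the radial direction toward the centre of the circle as positive. The component of the weight along the string toward the centre is −mg cos φ (φ measured from the bottom), so Newton's second law along the string gives T − mg cos φ = m v²/r.
cos 49.7° = 0.6468, so T = m(v²/r + g cos φ) = 1.28 × ((5.92)²/2.61 + 10.0 × 0.6468) = 1.28 × (13.43 + (6.468)) = 1.28 × 19.90 = 25.47 N.

25.5 N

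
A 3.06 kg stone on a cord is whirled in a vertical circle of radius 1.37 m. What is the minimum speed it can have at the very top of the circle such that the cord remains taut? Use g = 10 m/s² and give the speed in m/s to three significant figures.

At the highest point the centre is directly below, so both the weight and T act inward: T + mg = mv²/r.
At minimum speed T → 0, so mg = mv_min²/r ⇒ v_min = √(g r) = √(10.0 × 1.37) = 3.701 m/s.

3.70 m/s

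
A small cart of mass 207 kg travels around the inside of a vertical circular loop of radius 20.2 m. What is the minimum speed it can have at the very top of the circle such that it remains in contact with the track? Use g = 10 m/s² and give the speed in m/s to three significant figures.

At the top, both weight mg and N point toward the centre: N + mg = mv²/r.
At minimum speed N → 0, so mg = mv_min²/r ⇒ v_min = √(g r) = √(10.0 × 20.2) = 14.21 m/s.

14.2 m/s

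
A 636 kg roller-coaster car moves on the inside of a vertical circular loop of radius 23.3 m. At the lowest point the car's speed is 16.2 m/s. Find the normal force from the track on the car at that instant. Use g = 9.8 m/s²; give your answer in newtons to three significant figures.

13400 N

At the lowest point, N points up (toward the centre) and the weight mg points down (away from the centre), so the net inward force is N − mg = mv²/r.
N = m(v²/r + g) = 636 × ((16.2)²/23.3 + 9.8) = 636 × (11.26 + 9.8) = 636 × 21.06 = 13400 N.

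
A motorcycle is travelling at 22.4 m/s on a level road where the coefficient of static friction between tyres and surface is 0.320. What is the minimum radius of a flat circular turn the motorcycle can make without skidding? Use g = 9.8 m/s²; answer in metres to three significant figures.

160 m

At the limit, μ_s m g = m v²/r, so r_min = v²/(μ_s g) = (22.4)²/(0.320 × 9.8) = 501.8/3.136 = 160.0 m.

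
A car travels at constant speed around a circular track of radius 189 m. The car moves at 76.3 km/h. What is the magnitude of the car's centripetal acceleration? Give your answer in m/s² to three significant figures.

2.38 m/s²

v = 76.3 km/h = 76.3/3.6 = 21.19 m/s.
a_c = v²/r = (21.19)²/189 = 449.2/189 = 2.377 m/s².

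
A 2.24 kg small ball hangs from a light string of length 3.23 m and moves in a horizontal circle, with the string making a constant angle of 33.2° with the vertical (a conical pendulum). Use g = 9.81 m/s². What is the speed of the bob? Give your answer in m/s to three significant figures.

The radius of the circle is r = L sinθ = 3.23 × sin 33.2° = 1.769 m.
Horizontally T sinθ = mv²/r and vertically T cosθ = mg, so tanθ = v²/(rg).
v = √(r g tanθ) = √(1.769 × 9.81 × 0.6544) = √11.35 = 3.370 m/s.

3.37 m/s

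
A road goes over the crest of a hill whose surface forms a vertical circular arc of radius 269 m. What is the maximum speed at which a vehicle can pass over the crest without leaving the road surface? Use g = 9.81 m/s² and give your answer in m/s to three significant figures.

At the crest the centre of the circle is below the vehicle, so the net downward (centripetal) force is mg − N = mv²/r.
The vehicle leaves the road when N → 0, giving v_max = √(g r) = √(9.81 × 269) = 51.37 m/s.

51.4 m/s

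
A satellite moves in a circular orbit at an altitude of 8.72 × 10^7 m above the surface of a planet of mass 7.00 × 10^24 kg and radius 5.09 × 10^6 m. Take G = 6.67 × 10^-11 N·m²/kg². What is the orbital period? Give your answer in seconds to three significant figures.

258000 s

r = R + h = 5.09 × 10^6 + 8.72 × 10^7 = 9.229 × 10^7 m. Gravity provides the centripetal force: G M m / r² = m v² / r ⇒ v = √(GM/r) = 2249 m/s.
T = 2πr/v = 2π × 9.229 × 10^7 / 2249 = 257800 s.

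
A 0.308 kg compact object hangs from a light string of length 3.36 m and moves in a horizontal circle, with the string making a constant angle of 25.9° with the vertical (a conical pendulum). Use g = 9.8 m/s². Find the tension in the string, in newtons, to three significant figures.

Vertically the bob has no acceleration, so T cosθ = mg.
T = mg/cosθ = 0.308 × 9.8 / cos 25.9° = 3.018/0.8996 = 3.355 N.

3.36 N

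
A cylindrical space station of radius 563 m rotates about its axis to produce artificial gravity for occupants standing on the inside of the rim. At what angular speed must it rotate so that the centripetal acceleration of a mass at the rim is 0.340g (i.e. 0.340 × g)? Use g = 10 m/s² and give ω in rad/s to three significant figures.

0.0777 rad/s

Centripetal acceleration a_c = ω²r. Setting ω²r = 0.340g:
ω = √(0.340g / r) = √(0.340 × 10.0 / 563) = √0.006039 = 0.07771 rad/s.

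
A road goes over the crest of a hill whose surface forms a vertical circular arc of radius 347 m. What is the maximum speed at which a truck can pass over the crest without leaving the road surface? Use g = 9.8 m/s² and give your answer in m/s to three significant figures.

At the crest the centre of the circle is below the truck, so the net downward (centripetal) force is mg − N = mv²/r.
The truck leaves the road when N → 0, giving v_max = √(g r) = √(9.8 × 347) = 58.31 m/s.

58.3 m/s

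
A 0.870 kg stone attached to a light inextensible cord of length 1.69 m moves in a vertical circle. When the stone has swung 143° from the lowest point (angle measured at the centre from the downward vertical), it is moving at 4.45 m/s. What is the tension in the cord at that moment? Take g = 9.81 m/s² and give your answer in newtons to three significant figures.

Take the radial direction toward the centre of the circle as positive. The component of the weight along the string toward the centre is −mg cos φ (φ measured from the bottom), so Newton's second law along the string gives T − mg cos φ = m v²/r.
cos 143° = -0.7986, so T = m(v²/r + g cos φ) = 0.870 × ((4.45)²/1.69 + 9.81 × -0.7986) = 0.870 × (11.72 + (-7.835)) = 0.870 × 3.883 = 3.378 N.

3.38 N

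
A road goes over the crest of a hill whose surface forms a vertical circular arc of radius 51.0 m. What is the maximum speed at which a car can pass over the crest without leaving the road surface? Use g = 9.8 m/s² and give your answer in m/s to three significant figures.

At the crest the centre of the circle is below the car, so the net downward (centripetal) force is mg − N = mv²/r.
The car leaves the road when N → 0, giving v_max = √(g r) = √(9.8 × 51.0) = 22.36 m/s.

22.4 m/s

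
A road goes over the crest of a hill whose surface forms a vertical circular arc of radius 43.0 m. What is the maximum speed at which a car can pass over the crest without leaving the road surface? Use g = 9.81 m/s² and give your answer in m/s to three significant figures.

At the crest the centre of the circle is below the car, so the net downward (centripetal) force is mg − N = mv²/r.
The car leaves the road when N → 0, giving v_max = √(g r) = √(9.81 × 43.0) = 20.54 m/s.

20.5 m/s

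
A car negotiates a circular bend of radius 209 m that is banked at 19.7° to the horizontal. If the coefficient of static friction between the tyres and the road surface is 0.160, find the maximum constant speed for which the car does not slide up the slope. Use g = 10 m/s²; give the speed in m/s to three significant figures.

33.9 m/s

At the maximum speed, friction acts down the slope at its limiting value f = μN. Radially (horizontal, toward centre): N sinθ + μN cosθ = mv²/r. Vertically: N cosθ − μN sinθ = mg.
Dividing: v² = r g (sinθ + μcosθ)/(cosθ − μsinθ).
sinθ + μcosθ = 0.3371 + 0.160×0.9415 = 0.4877; cosθ − μsinθ = 0.9415 − 0.160×0.3371 = 0.8875.
v² = 209 × 10.0 × 0.4877/0.8875 = 1149 m²/s², so v = 33.89 m/s.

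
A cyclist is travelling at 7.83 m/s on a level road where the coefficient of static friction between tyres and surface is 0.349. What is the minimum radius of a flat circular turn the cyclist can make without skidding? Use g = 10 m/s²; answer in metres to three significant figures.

17.6 m

At the limit, μ_s m g = m v²/r, so r_min = v²/(μ_s g) = (7.83)²/(0.349 × 10.0) = 61.31/3.490 = 17.57 m.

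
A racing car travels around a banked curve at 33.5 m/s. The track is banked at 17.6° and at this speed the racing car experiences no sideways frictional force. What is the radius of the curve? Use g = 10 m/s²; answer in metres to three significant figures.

354 m

Frictionless banking: tanθ = v²/(rg), so r = v²/(g tanθ).
r = (33.5)²/(10.0 × tan 17.6°) = 1122/(10.0 × 0.3172) = 1122/3.172 = 353.8 m.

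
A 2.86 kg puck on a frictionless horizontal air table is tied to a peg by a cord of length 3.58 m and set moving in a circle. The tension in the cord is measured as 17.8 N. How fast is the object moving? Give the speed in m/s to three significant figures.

T = m v²/r ⇒ v = √(T r / m) = √(17.8 × 3.58 / 2.86) = √22.28 = 4.720 m/s.

4.72 m/s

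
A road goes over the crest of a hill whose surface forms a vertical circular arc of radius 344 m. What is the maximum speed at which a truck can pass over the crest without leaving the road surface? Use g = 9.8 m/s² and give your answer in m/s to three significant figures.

At the crest the centre of the circle is below the truck, so the net downward (centripetal) force is mg − N = mv²/r.
The truck leaves the road when N → 0, giving v_max = √(g r) = √(9.8 × 344) = 58.06 m/s.

58.1 m/s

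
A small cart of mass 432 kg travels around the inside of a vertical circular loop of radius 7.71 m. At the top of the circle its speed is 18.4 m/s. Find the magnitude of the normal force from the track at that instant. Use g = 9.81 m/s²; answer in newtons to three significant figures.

14700 N

At the top, both N and the weight mg point inward (toward the centre), so N + mg = mv²/r.
N = m(v²/r − g) = 432 × ((18.4)²/7.71 − 9.81) = 432 × (43.91 − 9.81) = 432 × 34.10 = 14730 N.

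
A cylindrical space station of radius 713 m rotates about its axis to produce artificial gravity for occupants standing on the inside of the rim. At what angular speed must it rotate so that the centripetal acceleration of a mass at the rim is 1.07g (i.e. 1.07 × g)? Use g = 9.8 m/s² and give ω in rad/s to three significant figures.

0.121 rad/s

Centripetal acceleration a_c = ω²r. Setting ω²r = 1.07g:
ω = √(1.07g / r) = √(1.07 × 9.8 / 713) = √0.01471 = 0.1213 rad/s.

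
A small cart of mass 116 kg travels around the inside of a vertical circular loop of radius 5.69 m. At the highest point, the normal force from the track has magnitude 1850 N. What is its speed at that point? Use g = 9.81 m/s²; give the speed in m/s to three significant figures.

12.1 m/s

At the top, N + mg = mv²/r, so v = √(r(N/m + g)) = √(5.69 × (1850/116 + 9.81)) = √(5.69 × 25.76) = √146.6 = 12.11 m/s.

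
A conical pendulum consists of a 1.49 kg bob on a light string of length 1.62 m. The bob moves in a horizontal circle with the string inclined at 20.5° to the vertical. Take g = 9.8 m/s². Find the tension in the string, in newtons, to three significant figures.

Vertically the bob has no acceleration, so T cosθ = mg.
T = mg/cosθ = 1.49 × 9.8 / cos 20.5° = 14.60/0.9367 = 15.59 N.

15.6 N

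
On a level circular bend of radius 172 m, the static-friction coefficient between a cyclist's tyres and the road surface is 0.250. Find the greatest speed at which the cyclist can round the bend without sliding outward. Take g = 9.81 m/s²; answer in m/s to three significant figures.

20.5 m/s

Friction provides the centripetal force on a flat curve. At maximum speed it is at its limiting value: μ_s m g = m v²/r.
Mass cancels: v_max = √(μ_s g r) = √(0.250 × 9.81 × 172) = √421.8 = 20.54 m/s.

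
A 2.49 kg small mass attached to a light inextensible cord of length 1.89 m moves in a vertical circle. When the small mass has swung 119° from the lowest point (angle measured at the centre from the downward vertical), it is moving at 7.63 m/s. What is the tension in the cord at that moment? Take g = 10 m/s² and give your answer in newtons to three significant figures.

64.6 N

Take the radial direction toward the centre of the circle as positive. The component of the weight along the string toward the centre is −mg cos φ (φ measured from the bottom), so Newton's second law along the string gives T − mg cos φ = m v²/r.
cos 119° = -0.4848, so T = m(v²/r + g cos φ) = 2.49 × ((7.63)²/1.89 + 10.0 × -0.4848) = 2.49 × (30.80 + (-4.848)) = 2.49 × 25.95 = 64.63 N.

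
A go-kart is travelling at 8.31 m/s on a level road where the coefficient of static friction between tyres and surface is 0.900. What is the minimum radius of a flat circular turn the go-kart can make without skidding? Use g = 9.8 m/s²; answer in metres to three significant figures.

7.83 m

At the limit, μ_s m g = m v²/r, so r_min = v²/(μ_s g) = (8.31)²/(0.900 × 9.8) = 69.06/8.820 = 7.829 m.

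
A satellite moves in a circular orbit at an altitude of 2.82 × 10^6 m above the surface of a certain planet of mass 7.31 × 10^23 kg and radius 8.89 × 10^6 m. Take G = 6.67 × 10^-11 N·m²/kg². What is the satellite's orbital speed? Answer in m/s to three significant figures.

Orbital radius r = R + h = 8.89 × 10^6 + 2.82 × 10^6 = 1.171 × 10^7 m.
Gravity supplies the centripetal force: G M m / r² = m v² / r, so v = √(GM/r).
v = √(6.67 × 10^-11 × 7.31 × 10^23 / 1.171 × 10^7) = √(4.164 × 10^6) = 2041 m/s.

2040 m/s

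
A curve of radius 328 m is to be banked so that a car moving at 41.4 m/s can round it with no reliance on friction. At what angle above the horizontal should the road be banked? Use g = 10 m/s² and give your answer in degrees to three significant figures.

27.6°

For a frictionless banked turn: horizontally N sinθ = mv²/r and vertically N cosθ = mg.
Dividing: tanθ = v²/(r g) = (41.4)²/(328 × 10.0) = 1714/3280 = 0.5225.
θ = arctan(0.5225) = 27.59°.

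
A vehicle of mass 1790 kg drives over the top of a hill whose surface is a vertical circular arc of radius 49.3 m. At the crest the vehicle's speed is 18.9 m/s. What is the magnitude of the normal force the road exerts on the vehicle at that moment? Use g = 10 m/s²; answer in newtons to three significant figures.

4930 N

At the crest the centripetal acceleration points downward (toward the centre of the arc), so mg − N = mv²/r.
N = m(g − v²/r) = 1790 × (10.0 − (18.9)²/49.3) = 1790 × (10.0 − 7.246) = 1790 × 2.754 = 4930 N.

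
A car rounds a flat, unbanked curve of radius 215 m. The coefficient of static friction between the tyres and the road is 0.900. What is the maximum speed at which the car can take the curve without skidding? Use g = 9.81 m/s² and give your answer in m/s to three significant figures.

On a flat curve, static friction is the only horizontal force, so it must supply the full centripetal force: μ_s m g = m v²/r.
Mass cancels: v_max = √(μ_s g r) = √(0.900 × 9.81 × 215) = √1898 = 43.57 m/s.

43.6 m/s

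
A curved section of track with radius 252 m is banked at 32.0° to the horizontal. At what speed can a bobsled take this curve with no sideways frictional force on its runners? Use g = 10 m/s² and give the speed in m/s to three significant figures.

39.7 m/s

On a frictionless banked curve, N sinθ = mv²/r and N cosθ = mg, so tanθ = v²/(rg).
v = √(r g tanθ) = √(252 × 10.0 × tan 32.0°) = √(252 × 10.0 × 0.6249) = √1575 = 39.68 m/s.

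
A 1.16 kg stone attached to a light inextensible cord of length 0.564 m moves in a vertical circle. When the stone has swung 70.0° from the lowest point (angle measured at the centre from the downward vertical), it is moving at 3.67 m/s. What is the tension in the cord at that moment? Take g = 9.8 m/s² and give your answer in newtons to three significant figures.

31.6 N

Take the radial direction toward the centre of the circle as positive. The component of the weight along the string toward the centre is −mg cos φ (φ measured from the bottom), so Newton's second law along the string gives T − mg cos φ = m v²/r.
cos 70.0° = 0.3420, so T = m(v²/r + g cos φ) = 1.16 × ((3.67)²/0.564 + 9.8 × 0.3420) = 1.16 × (23.88 + (3.352)) = 1.16 × 27.23 = 31.59 N.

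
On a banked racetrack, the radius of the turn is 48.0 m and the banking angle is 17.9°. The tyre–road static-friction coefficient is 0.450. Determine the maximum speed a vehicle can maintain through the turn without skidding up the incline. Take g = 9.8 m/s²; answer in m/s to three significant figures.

At the maximum speed, friction acts down the slope at its limiting value f = μN. Radially (horizontal, toward centre): N sinθ + μN cosθ = mv²/r. Vertically: N cosθ − μN sinθ = mg.
Dividing: v² = r g (sinθ + μcosθ)/(cosθ − μsinθ).
sinθ + μcosθ = 0.3074 + 0.450×0.9516 = 0.7356; cosθ − μsinθ = 0.9516 − 0.450×0.3074 = 0.8133.
v² = 48.0 × 9.8 × 0.7356/0.8133 = 425.5 m²/s², so v = 20.63 m/s.

20.6 m/s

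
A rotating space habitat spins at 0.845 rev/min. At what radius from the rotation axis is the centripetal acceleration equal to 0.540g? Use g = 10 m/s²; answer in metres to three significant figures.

690 m

ω = 0.845 rev/min × 2π/60 = 0.08849 rad/s.
a_c = ω²r = 0.540g ⇒ r = 0.540 × 10.0 / (0.08849)² = 5.400/0.007830 = 689.6 m.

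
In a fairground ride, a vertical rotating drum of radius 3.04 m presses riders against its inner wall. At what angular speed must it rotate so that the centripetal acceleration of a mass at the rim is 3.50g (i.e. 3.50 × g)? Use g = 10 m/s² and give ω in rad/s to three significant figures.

Centripetal acceleration a_c = ω²r. Setting ω²r = 3.50g:
ω = √(3.50g / r) = √(3.50 × 10.0 / 3.04) = √11.51 = 3.393 rad/s.

3.39 rad/s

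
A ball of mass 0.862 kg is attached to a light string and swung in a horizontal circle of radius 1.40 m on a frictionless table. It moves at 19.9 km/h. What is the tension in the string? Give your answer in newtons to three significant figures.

18.8 N

v = 19.9 km/h = 19.9/3.6 = 5.528 m/s.
The tension is the only horizontal force, so it supplies the full centripetal force: T = m v²/r = 0.862 × (5.528)²/1.40 = 0.862 × 30.56/1.40 = 18.81 N.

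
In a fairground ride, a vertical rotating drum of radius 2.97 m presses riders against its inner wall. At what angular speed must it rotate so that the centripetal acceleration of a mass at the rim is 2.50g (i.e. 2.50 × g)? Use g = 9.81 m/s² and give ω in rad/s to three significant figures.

2.87 rad/s

Centripetal acceleration a_c = ω²r. Setting ω²r = 2.50g:
ω = √(2.50g / r) = √(2.50 × 9.81 / 2.97) = √8.258 = 2.874 rad/s.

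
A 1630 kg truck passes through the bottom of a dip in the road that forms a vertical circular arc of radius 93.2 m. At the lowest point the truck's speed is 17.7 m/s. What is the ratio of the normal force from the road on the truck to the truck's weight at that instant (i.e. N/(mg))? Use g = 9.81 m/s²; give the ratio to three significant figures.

1.34

At the bottom, N − mg = mv²/r, so N = m(v²/r + g) and N/(mg) = v²/(rg) + 1 = (17.7)²/(93.2 × 9.81) + 1 = 0.3427 + 1 = 1.343.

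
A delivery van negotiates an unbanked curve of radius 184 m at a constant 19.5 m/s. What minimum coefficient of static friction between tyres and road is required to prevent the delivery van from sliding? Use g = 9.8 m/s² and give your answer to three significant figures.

0.211

Friction provides the centripetal force: μ_s m g = m v²/r, so μ_s = v²/(g r) = (19.50)²/(9.8 × 184) = 380.2/1803 = 0.2109.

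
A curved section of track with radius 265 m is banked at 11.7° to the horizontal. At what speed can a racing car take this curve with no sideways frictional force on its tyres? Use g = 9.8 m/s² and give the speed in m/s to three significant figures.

On a frictionless banked curve, N sinθ = mv²/r and N cosθ = mg, so tanθ = v²/(rg).
v = √(r g tanθ) = √(265 × 9.8 × tan 11.7°) = √(265 × 9.8 × 0.2071) = √537.8 = 23.19 m/s.

23.2 m/s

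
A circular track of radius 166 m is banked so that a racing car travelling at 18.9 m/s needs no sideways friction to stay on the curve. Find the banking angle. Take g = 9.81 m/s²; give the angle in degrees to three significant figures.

For a frictionless banked turn: horizontally N sinθ = mv²/r and vertically N cosθ = mg.
Dividing: tanθ = v²/(r g) = (18.9)²/(166 × 9.81) = 357.2/1628 = 0.2194.
θ = arctan(0.2194) = 12.37°.

12.4°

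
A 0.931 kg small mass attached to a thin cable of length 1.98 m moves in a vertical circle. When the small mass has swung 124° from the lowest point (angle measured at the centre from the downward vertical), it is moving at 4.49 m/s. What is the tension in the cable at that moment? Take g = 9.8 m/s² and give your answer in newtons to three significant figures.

Take the radial direction toward the centre of the circle as positive. The component of the weight along the string toward the centre is −mg cos φ (φ measured from the bottom), so Newton's second law along the string gives T − mg cos φ = m v²/r.
cos 124° = -0.5592, so T = m(v²/r + g cos φ) = 0.931 × ((4.49)²/1.98 + 9.8 × -0.5592) = 0.931 × (10.18 + (-5.480)) = 0.931 × 4.702 = 4.377 N.

4.38 N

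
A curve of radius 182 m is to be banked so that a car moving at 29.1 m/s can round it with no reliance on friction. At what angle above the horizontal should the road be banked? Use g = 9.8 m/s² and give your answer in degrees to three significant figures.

25.4°

With no friction, the horizontal component of the normal force provides the centripetal force: N sinθ = mv²/r, while N cosθ = mg vertically.
Dividing: tanθ = v²/(r g) = (29.1)²/(182 × 9.8) = 846.8/1784 = 0.4748.
θ = arctan(0.4748) = 25.40°.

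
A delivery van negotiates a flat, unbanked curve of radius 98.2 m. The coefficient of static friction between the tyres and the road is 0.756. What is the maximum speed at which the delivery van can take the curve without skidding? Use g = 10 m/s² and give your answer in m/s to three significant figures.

The only inward force on a level bend is static friction, so at the limit f_s = μ_s N = μ_s m g = m v²/r.
Mass cancels: v_max = √(μ_s g r) = √(0.756 × 10.0 × 98.2) = √742.4 = 27.25 m/s.

27.2 m/s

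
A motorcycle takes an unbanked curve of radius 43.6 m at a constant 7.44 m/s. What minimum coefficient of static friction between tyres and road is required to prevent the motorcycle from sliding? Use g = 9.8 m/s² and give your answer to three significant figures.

Friction provides the centripetal force: μ_s m g = m v²/r, so μ_s = v²/(g r) = (7.440)²/(9.8 × 43.6) = 55.35/427.3 = 0.1295.

0.130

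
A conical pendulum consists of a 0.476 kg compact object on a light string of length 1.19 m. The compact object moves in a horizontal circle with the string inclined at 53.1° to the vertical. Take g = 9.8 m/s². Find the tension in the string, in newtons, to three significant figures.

Vertically the bob has no acceleration, so T cosθ = mg.
T = mg/cosθ = 0.476 × 9.8 / cos 53.1° = 4.665/0.6004 = 7.769 N.

7.77 N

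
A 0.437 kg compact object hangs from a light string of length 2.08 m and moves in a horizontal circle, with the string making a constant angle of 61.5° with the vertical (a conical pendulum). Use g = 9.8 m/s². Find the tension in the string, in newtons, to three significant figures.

8.98 N

Vertically the bob has no acceleration, so T cosθ = mg.
T = mg/cosθ = 0.437 × 9.8 / cos 61.5° = 4.283/0.4772 = 8.975 N.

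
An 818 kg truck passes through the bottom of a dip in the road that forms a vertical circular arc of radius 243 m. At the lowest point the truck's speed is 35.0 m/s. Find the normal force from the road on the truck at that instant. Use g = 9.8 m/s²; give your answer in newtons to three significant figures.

12100 N

At the lowest point, N points up (toward the centre) and the weight mg points down (away from the centre), so the net inward force is N − mg = mv²/r.
N = m(v²/r + g) = 818 × ((35.0)²/243 + 9.8) = 818 × (5.041 + 9.8) = 818 × 14.84 = 12140 N.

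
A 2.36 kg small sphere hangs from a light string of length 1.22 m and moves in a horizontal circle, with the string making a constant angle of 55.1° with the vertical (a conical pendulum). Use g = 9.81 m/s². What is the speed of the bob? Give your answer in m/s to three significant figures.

3.75 m/s

The radius of the circle is r = L sinθ = 1.22 × sin 55.1° = 1.001 m.
Horizontally T sinθ = mv²/r and vertically T cosθ = mg, so tanθ = v²/(rg).
v = √(r g tanθ) = √(1.001 × 9.81 × 1.433) = √14.07 = 3.751 m/s.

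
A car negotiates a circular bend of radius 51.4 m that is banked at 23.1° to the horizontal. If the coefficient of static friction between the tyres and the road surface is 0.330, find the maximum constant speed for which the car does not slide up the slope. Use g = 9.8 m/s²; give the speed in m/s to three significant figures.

21.1 m/s

At the maximum speed, friction acts down the slope at its limiting value f = μN. Radially (horizontal, toward centre): N sinθ + μN cosθ = mv²/r. Vertically: N cosθ − μN sinθ = mg.
Dividing: v² = r g (sinθ + μcosθ)/(cosθ − μsinθ).
sinθ + μcosθ = 0.3923 + 0.330×0.9198 = 0.6959; cosθ − μsinθ = 0.9198 − 0.330×0.3923 = 0.7904.
v² = 51.4 × 9.8 × 0.6959/0.7904 = 443.5 m²/s², so v = 21.06 m/s.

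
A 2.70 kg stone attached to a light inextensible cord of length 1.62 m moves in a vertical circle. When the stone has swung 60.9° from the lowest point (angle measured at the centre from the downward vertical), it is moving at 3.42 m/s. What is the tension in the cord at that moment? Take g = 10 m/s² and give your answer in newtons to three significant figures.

32.6 N

Take the radial direction toward the centre of the circle as positive. The component of the weight along the string toward the centre is −mg cos φ (φ measured from the bottom), so Newton's second law along the string gives T − mg cos φ = m v²/r.
cos 60.9° = 0.4863, so T = m(v²/r + g cos φ) = 2.70 × ((3.42)²/1.62 + 10.0 × 0.4863) = 2.70 × (7.220 + (4.863)) = 2.70 × 12.08 = 32.63 N.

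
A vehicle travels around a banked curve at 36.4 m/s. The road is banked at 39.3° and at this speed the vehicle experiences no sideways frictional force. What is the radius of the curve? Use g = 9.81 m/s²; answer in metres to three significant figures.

Frictionless banking: tanθ = v²/(rg), so r = v²/(g tanθ).
r = (36.4)²/(9.81 × tan 39.3°) = 1325/(9.81 × 0.8185) = 1325/8.029 = 165.0 m.

165 m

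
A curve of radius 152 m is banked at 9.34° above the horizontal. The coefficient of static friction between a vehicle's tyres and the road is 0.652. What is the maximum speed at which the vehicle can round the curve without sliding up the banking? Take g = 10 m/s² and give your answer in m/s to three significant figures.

37.3 m/s

At the maximum speed, friction acts down the slope at its limiting value f = μN. Radially (horizontal, toward centre): N sinθ + μN cosθ = mv²/r. Vertically: N cosθ − μN sinθ = mg.
Dividing: v² = r g (sinθ + μcosθ)/(cosθ − μsinθ).
sinθ + μcosθ = 0.1623 + 0.652×0.9867 = 0.8056; cosθ − μsinθ = 0.9867 − 0.652×0.1623 = 0.8809.
v² = 152 × 10.0 × 0.8056/0.8809 = 1390 m²/s², so v = 37.28 m/s.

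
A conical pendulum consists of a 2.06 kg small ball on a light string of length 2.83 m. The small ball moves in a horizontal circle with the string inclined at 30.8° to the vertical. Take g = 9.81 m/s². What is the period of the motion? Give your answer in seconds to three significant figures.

r = L sinθ = 1.449 m. From T sinθ = mω²r and T cosθ = mg: tanθ = ω²r/g, so ω² = g tanθ / r = g/(L cosθ).
ω = √(g/(L cosθ)) = √(9.81/(2.83 × 0.8590)) = √4.036 = 2.009 rad/s.
Period = 2π/ω = 3.128 s.

3.13 s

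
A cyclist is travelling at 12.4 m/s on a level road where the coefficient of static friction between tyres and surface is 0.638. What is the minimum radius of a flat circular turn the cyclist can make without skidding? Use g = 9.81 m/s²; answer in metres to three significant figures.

At the limit, μ_s m g = m v²/r, so r_min = v²/(μ_s g) = (12.4)²/(0.638 × 9.81) = 153.8/6.259 = 24.57 m.

24.6 m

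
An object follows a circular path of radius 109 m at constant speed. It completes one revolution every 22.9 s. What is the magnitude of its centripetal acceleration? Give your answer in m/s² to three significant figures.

v = 2πr/T = 2π × 109/22.9 = 29.91 m/s.
a_c = v²/r = (29.91)²/109 = 894.4/109 = 8.206 m/s².

8.21 m/s²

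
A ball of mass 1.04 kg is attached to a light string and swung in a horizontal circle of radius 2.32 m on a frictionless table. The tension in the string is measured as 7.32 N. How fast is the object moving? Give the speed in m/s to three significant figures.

4.04 m/s

T = m v²/r ⇒ v = √(T r / m) = √(7.32 × 2.32 / 1.04) = √16.33 = 4.041 m/s.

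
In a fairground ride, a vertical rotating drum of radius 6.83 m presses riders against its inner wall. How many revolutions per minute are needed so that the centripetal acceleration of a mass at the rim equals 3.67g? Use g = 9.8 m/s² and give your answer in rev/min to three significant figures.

Require ω²r = 3.67g, so ω = √(3.67 × 9.8/6.83) = 2.295 rad/s.
In rev/min: ω × 60/(2π) = 2.295 × 60/(2π) = 21.91 rev/min.

21.9 rev/min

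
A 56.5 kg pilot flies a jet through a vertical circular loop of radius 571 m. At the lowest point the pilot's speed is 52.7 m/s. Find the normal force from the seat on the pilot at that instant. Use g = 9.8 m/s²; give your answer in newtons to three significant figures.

At the lowest point, N points up (toward the centre) and the weight mg points down (away from the centre), so the net inward force is N − mg = mv²/r.
N = m(v²/r + g) = 56.5 × ((52.7)²/571 + 9.8) = 56.5 × (4.864 + 9.8) = 56.5 × 14.66 = 828.5 N.

829 N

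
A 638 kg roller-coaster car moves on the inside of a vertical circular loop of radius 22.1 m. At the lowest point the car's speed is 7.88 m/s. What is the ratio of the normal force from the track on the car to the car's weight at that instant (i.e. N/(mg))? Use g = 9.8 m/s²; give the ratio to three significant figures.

At the bottom, N − mg = mv²/r, so N = m(v²/r + g) and N/(mg) = v²/(rg) + 1 = (7.88)²/(22.1 × 9.8) + 1 = 0.2867 + 1 = 1.287.

1.29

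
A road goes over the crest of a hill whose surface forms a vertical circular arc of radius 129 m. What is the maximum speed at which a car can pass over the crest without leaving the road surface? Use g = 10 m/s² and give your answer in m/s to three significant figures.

35.9 m/s

At the crest the centre of the circle is below the car, so the net downward (centripetal) force is mg − N = mv²/r.
The car leaves the road when N → 0, giving v_max = √(g r) = √(10.0 × 129) = 35.92 m/s.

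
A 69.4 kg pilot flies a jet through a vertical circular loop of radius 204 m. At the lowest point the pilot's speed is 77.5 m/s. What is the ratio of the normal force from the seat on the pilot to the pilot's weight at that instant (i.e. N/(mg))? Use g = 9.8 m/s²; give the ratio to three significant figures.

4.00

At the bottom, N − mg = mv²/r, so N = m(v²/r + g) and N/(mg) = v²/(rg) + 1 = (77.5)²/(204 × 9.8) + 1 = 3.004 + 1 = 4.004.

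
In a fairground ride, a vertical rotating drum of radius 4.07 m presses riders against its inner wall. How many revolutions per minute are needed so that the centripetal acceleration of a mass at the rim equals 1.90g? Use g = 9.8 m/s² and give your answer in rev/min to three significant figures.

20.4 rev/min

Require ω²r = 1.90g, so ω = √(1.90 × 9.8/4.07) = 2.139 rad/s.
In rev/min: ω × 60/(2π) = 2.139 × 60/(2π) = 20.43 rev/min.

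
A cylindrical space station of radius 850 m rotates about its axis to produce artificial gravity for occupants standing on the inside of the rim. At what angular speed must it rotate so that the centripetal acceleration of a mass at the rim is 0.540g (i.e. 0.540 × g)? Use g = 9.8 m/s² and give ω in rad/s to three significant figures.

Centripetal acceleration a_c = ω²r. Setting ω²r = 0.540g:
ω = √(0.540g / r) = √(0.540 × 9.8 / 850) = √0.006226 = 0.07890 rad/s.

0.0789 rad/s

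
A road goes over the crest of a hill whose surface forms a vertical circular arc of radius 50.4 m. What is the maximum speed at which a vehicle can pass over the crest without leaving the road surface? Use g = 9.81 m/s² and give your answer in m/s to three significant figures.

22.2 m/s

At the crest the centre of the circle is below the vehicle, so the net downward (centripetal) force is mg − N = mv²/r.
The vehicle leaves the road when N → 0, giving v_max = √(g r) = √(9.81 × 50.4) = 22.24 m/s.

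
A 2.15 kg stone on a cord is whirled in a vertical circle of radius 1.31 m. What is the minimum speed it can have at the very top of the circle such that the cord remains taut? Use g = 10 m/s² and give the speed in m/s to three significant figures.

At the highest point the centre is directly below, so both the weight and T act inward: T + mg = mv²/r.
At minimum speed T → 0, so mg = mv_min²/r ⇒ v_min = √(g r) = √(10.0 × 1.31) = 3.619 m/s.

3.62 m/s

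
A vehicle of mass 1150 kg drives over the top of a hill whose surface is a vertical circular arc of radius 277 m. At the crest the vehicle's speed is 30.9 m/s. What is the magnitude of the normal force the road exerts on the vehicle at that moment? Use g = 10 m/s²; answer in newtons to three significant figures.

At the crest the centripetal acceleration points downward (toward the centre of the arc), so mg − N = mv²/r.
N = m(g − v²/r) = 1150 × (10.0 − (30.9)²/277) = 1150 × (10.0 − 3.447) = 1150 × 6.553 = 7536 N.

7540 N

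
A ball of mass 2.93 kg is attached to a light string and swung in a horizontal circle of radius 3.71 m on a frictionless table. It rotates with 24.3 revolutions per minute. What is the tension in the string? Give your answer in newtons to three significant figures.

70.4 N

ω = 24.3 rev/min × 2π/60 = 2.545 rad/s, so v = ωr = 2.545 × 3.71 = 9.441 m/s.
The tension is the only horizontal force, so it supplies the full centripetal force: T = m v²/r = 2.93 × (9.441)²/3.71 = 2.93 × 89.13/3.71 = 70.39 N.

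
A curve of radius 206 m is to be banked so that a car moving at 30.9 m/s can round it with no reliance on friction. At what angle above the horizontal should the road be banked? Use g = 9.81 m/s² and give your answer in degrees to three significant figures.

25.3°

With no friction, the horizontal component of the normal force provides the centripetal force: N sinθ = mv²/r, while N cosθ = mg vertically.
Dividing: tanθ = v²/(r g) = (30.9)²/(206 × 9.81) = 954.8/2021 = 0.4725.
θ = arctan(0.4725) = 25.29°.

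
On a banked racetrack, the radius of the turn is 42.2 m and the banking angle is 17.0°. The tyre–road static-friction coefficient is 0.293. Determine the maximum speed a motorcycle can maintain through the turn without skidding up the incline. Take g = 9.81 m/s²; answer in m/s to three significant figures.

At the maximum speed, friction acts down the slope at its limiting value f = μN. Radially (horizontal, toward centre): N sinθ + μN cosθ = mv²/r. Vertically: N cosθ − μN sinθ = mg.
Dividing: v² = r g (sinθ + μcosθ)/(cosθ − μsinθ).
sinθ + μcosθ = 0.2924 + 0.293×0.9563 = 0.5726; cosθ − μsinθ = 0.9563 − 0.293×0.2924 = 0.8706.
v² = 42.2 × 9.81 × 0.5726/0.8706 = 272.3 m²/s², so v = 16.50 m/s.

16.5 m/s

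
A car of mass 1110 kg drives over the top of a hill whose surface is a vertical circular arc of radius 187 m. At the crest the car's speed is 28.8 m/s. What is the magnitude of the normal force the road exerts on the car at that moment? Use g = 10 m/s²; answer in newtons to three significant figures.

6180 N

At the crest the centripetal acceleration points downward (toward the centre of the arc), so mg − N = mv²/r.
N = m(g − v²/r) = 1110 × (10.0 − (28.8)²/187) = 1110 × (10.0 − 4.436) = 1110 × 5.564 = 6177 N.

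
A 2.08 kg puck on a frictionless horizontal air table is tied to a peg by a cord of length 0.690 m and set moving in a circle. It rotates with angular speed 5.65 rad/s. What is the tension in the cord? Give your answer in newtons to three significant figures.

45.8 N

v = ωr = 5.65 × 0.690 = 3.898 m/s.
The tension is the only horizontal force, so it supplies the full centripetal force: T = m v²/r = 2.08 × (3.898)²/0.690 = 2.08 × 15.20/0.690 = 45.82 N.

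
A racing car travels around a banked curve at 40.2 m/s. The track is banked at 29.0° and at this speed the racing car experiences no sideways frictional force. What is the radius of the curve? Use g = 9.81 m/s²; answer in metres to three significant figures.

297 m

Frictionless banking: tanθ = v²/(rg), so r = v²/(g tanθ).
r = (40.2)²/(9.81 × tan 29.0°) = 1616/(9.81 × 0.5543) = 1616/5.438 = 297.2 m.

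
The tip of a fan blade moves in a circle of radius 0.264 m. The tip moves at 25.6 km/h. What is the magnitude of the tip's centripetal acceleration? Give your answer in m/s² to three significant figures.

v = 25.6 km/h = 25.6/3.6 = 7.111 m/s.
a_c = v²/r = (7.111)²/0.264 = 50.57/0.264 = 191.5 m/s².

192 m/s²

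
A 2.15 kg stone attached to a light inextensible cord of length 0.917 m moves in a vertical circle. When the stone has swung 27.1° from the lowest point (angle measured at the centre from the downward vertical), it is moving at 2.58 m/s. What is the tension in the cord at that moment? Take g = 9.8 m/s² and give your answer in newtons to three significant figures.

Take the radial direction toward the centre of the circle as positive. The component of the weight along the string toward the centre is −mg cos φ (φ measured from the bottom), so Newton's second law along the string gives T − mg cos φ = m v²/r.
cos 27.1° = 0.8902, so T = m(v²/r + g cos φ) = 2.15 × ((2.58)²/0.917 + 9.8 × 0.8902) = 2.15 × (7.259 + (8.724)) = 2.15 × 15.98 = 34.36 N.

34.4 N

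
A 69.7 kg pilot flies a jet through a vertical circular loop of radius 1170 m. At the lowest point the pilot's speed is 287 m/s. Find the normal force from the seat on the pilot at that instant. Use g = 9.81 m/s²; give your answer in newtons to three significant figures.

5590 N

At the lowest point, N points up (toward the centre) and the weight mg points down (away from the centre), so the net inward force is N − mg = mv²/r.
N = m(v²/r + g) = 69.7 × ((287)²/1170 + 9.81) = 69.7 × (70.40 + 9.81) = 69.7 × 80.21 = 5591 N.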